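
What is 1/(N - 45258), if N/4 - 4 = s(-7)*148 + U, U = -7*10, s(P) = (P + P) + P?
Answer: -1/57954 ≈ -1.7255e-5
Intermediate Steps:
s(P) = 3*P (s(P) = 2*P + P = 3*P)
U = -70
N = -12696 (N = 16 + 4*((3*(-7))*148 - 70) = 16 + 4*(-21*148 - 70) = 16 + 4*(-3108 - 70) = 16 + 4*(-3178) = 16 - 12712 = -12696)
1/(N - 45258) = 1/(-12696 - 45258) = 1/(-57954) = -1/57954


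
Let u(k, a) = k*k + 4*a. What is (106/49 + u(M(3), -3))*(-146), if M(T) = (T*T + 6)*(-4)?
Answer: -25684028/49 ≈ -5.2416e+5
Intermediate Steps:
M(T) = -24 - 4*T² (M(T) = (T² + 6)*(-4) = (6 + T²)*(-4) = -24 - 4*T²)
u(k, a) = k² + 4*a
(106/49 + u(M(3), -3))*(-146) = (106/49 + ((-24 - 4*3²)² + 4*(-3)))*(-146) = (106*(1/49) + ((-24 - 4*9)² - 12))*(-146) = (106/49 + ((-24 - 36)² - 12))*(-146) = (106/49 + ((-60)² - 12))*(-146) = (106/49 + (3600 - 12))*(-146) = (106/49 + 3588)*(-146) = (175918/49)*(-146) = -25684028/49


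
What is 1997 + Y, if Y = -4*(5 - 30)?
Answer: 2097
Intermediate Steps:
Y = 100 (Y = -4*(-25) = 100)
1997 + Y = 1997 + 100 = 2097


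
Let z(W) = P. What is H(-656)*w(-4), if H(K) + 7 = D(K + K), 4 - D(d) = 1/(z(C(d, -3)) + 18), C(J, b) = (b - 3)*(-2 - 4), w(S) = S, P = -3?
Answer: 184/15 ≈ 12.267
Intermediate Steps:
C(J, b) = 18 - 6*b (C(J, b) = (-3 + b)*(-6) = 18 - 6*b)
z(W) = -3
D(d) = 59/15 (D(d) = 4 - 1/(-3 + 18) = 4 - 1/15 = 59/15)
H(K) = -46/15 (H(K) = -7 + 59/15 = -46/15)
H(-656)*w(-4) = -46/15*(-4) = 184/15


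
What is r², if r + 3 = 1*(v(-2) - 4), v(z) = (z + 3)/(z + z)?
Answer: 841/16 ≈ 52.563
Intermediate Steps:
v(z) = (3 + z)/(2*z) (v(z) = (3 + z)/((2*z)) = (3 + z)*(1/(2*z)) = (3 + z)/(2*z))
r = -29/4 (r = -3 + 1*((½)*(3 - 2)/(-2) - 4) = -3 + 1*((½)*(-½)*1 - 4) = -3 + 1*(-¼ - 4) = -3 + 1*(-17/4) = -3 - 17/4 = -29/4 ≈ -7.2500)
r² = (-29/4)² = 841/16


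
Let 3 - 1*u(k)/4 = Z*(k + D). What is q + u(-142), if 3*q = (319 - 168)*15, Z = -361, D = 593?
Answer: 652011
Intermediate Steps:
u(k) = 856304 + 1444*k (u(k) = 12 - (-1444)*(k + 593) = 12 - (-1444)*(593 + k) = 12 - 4*(-214073 - 361*k) = 12 + (856292 + 1444*k) = 856304 + 1444*k)
q = 755 (q = ((319 - 168)*15)/3 = (151*15)/3 = (⅓)*2265 = 755)
q + u(-142) = 755 + (856304 + 1444*(-142)) = 755 + (856304 - 205048) = 755 + 651256 = 652011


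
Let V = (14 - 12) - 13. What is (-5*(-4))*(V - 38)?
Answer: -980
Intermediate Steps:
V = -11 (V = 2 - 13 = -11)
(-5*(-4))*(V - 38) = (-5*(-4))*(-11 - 38) = 20*(-49) = -980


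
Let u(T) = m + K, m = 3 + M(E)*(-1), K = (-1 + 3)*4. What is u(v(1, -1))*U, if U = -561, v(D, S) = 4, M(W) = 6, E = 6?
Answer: -2805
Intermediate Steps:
K = 8 (K = 2*4 = 8)
m = -3 (m = 3 + 6*(-1) = 3 - 6 = -3)
u(T) = 5 (u(T) = -3 + 8 = 5)
u(v(1, -1))*U = 5*(-561) = -2805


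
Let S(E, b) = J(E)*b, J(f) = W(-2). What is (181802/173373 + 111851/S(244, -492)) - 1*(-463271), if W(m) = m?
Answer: 8783683887807/18955448 ≈ 4.6339e+5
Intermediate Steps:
J(f) = -2
S(E, b) = -2*b
(181802/173373 + 111851/S(244, -492)) - 1*(-463271) = (181802/173373 + 111851/((-2*(-492)))) - 1*(-463271) = (181802*(1/173373) + 111851/984) + 463271 = (181802/173373 + 111851*(1/984)) + 463271 = (181802/173373 + 111851/984) + 463271 = 2174537399/18955448 + 463271 = 8783683887807/18955448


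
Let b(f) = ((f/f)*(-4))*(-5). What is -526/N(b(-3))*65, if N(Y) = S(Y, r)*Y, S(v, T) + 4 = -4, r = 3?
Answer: 3419/16 ≈ 213.69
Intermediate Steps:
S(v, T) = -8 (S(v, T) = -4 - 4 = -8)
b(f) = 20 (b(f) = (1*(-4))*(-5) = -4*(-5) = 20)
N(Y) = -8*Y
-526/N(b(-3))*65 = -526/((-8*20))*65 = -526/(-160)*65 = -526*(-1/160)*65 = (263/80)*65 = 3419/16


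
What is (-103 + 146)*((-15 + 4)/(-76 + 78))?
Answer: -473/2 ≈ -236.50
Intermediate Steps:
(-103 + 146)*((-15 + 4)/(-76 + 78)) = 43*(-11/2) = -473/2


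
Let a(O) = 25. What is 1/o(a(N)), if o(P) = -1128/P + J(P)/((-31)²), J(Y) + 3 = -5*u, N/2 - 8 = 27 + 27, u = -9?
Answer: -24025/1082958 ≈ -0.022185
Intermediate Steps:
N = 124 (N = 16 + 2*(27 + 27) = 16 + 2*54 = 16 + 108 = 124)
J(Y) = 42 (J(Y) = -3 - 5*(-9) = -3 + 45 = 42)
o(P) = 42/961 - 1128/P (o(P) = -1128/P + 42/((-31)²) = -1128/P + 42/961 = 42/961 - 1128/P)
1/o(a(N)) = 1/(42/961 - 1128/25) = 1/(-1082958/24025) = -24025/1082958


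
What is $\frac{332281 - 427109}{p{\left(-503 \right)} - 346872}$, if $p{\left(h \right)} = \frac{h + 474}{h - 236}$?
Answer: $\frac{70077892}{256338379} \approx 0.27338$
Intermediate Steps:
$p{\left(h \right)} = \frac{474 + h}{-236 + h}$
$\frac{332281 - 427109}{p{\left(-503 \right)} - 346872} = \frac{332281 - 427109}{\frac{474 - 503}{-236 - 503} - 346872} = - \frac{94828}{\frac{1}{-739} \left(-29\right) - 346872} = - \frac{94828}{\left(- \frac{1}{739}\right) \left(-29\right) - 346872} = - \frac{94828}{\frac{29}{739} - 346872} = - \frac{94828}{- \frac{256338379}{739}} = \left(-94828\right) \left(- \frac{739}{256338379}\right) = \frac{70077892}{256338379}$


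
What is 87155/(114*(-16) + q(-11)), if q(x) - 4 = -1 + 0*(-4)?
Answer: -87155/1821 ≈ -47.861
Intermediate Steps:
q(x) = 3 (q(x) = 4 + (-1 + 0*(-4)) = 4 + (-1 + 0) = 4 - 1 = 3)
87155/(114*(-16) + q(-11)) = 87155/(114*(-16) + 3) = 87155/(-1824 + 3) = 87155/(-1821) = 87155*(-1/1821) = -87155/1821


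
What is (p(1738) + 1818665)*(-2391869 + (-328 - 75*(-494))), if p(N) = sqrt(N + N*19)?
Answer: -4283223418755 - 4710294*sqrt(8690) ≈ -4.2837e+12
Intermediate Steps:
p(N) = 2*sqrt(5)*sqrt(N) (p(N) = sqrt(N + 19*N) = sqrt(20*N) = 2*sqrt(5)*sqrt(N))
(p(1738) + 1818665)*(-2391869 + (-328 - 75*(-494))) = (2*sqrt(5)*sqrt(1738) + 1818665)*(-2391869 + (-328 - 75*(-494))) = (2*sqrt(8690) + 1818665)*(-2391869 + (-328 + 37050)) = (1818665 + 2*sqrt(8690))*(-2391869 + 36722) = (1818665 + 2*sqrt(8690))*(-2355147) = -4283223418755 - 4710294*sqrt(8690)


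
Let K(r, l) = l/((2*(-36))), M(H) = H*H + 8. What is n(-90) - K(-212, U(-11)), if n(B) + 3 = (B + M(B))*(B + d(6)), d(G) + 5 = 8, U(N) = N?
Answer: -50224979/72 ≈ -6.9757e+5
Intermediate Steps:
M(H) = 8 + H² (M(H) = H² + 8 = 8 + H²)
d(G) = 3 (d(G) = -5 + 8 = 3)
n(B) = -3 + (3 + B)*(8 + B + B²) (n(B) = -3 + (B + (8 + B²))*(B + 3) = -3 + (8 + B + B²)*(3 + B) = -3 + (3 + B)*(8 + B + B²))
K(r, l) = -l/72 (K(r, l) = l/(-72) = l*(-1/72) = -l/72)
n(-90) - K(-212, U(-11)) = (21 + (-90)³ + 4*(-90)² + 11*(-90)) - (-1)*(-11)/72 = (21 - 729000 + 4*8100 - 990) - 1*11/72 = (21 - 729000 + 32400 - 990) - 11/72 = -697569 - 11/72 = -50224979/72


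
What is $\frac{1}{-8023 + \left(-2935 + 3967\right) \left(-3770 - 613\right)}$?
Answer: $- \frac{1}{4531279} \approx -2.2069 \cdot 10^{-7}$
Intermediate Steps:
$\frac{1}{-8023 + \left(-2935 + 3967\right) \left(-3770 - 613\right)} = \frac{1}{-8023 + 1032 \left(-4383\right)} = \frac{1}{-8023 - 4523256} = \frac{1}{-4531279} = - \frac{1}{4531279}$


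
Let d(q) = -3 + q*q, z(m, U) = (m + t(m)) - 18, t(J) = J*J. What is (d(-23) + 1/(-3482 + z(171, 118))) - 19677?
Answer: -496240711/25912 ≈ -19151.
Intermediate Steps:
t(J) = J²
z(m, U) = -18 + m + m² (z(m, U) = (m + m²) - 18 = -18 + m + m²)
d(q) = -3 + q²
(d(-23) + 1/(-3482 + z(171, 118))) - 19677 = ((-3 + (-23)²) + 1/(-3482 + (-18 + 171 + 171²))) - 19677 = ((-3 + 529) + 1/(-3482 + (-18 + 171 + 29241))) - 19677 = (526 + 1/(-3482 + 29394)) - 19677 = (526 + 1/25912) - 19677 = 13629713/25912 - 19677 = -496240711/25912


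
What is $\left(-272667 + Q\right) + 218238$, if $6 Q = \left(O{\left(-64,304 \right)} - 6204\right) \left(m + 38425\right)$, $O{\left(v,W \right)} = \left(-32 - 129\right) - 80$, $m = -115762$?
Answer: $\frac{166036797}{2} \approx 8.3018 \cdot 10^{7}$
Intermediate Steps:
$O{\left(v,W \right)} = -241$ ($O{\left(v,W \right)} = -161 - 80 = -241$)
$Q = \frac{166145655}{2}$ ($Q = \frac{\left(-241 - 6204\right) \left(-115762 + 38425\right)}{6} = \frac{\left(-6445\right) \left(-77337\right)}{6} = \frac{1}{6} \cdot 498436965 = \frac{166145655}{2} \approx 8.3073 \cdot 10^{7}$)
$\left(-272667 + Q\right) + 218238 = \left(-272667 + \frac{166145655}{2}\right) + 218238 = \frac{165600321}{2} + 218238 = \frac{166036797}{2}$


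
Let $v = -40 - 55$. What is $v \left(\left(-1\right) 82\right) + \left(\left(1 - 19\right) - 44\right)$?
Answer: $7728$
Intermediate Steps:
$v = -95$
$v \left(\left(-1\right) 82\right) + \left(\left(1 - 19\right) - 44\right) = - 95 \left(\left(-1\right) 82\right) + \left(\left(1 - 19\right) - 44\right) = \left(-95\right) \left(-82\right) - 62 = 7790 - 62 = 7728$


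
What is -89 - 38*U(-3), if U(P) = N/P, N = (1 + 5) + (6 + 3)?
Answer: 101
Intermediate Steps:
N = 15 (N = 6 + 9 = 15)
U(P) = 15/P
-89 - 38*U(-3) = -89 - 570/(-3) = -89 - 570*(-1)/3 = -89 - 38*(-5) = -89 + 190 = 101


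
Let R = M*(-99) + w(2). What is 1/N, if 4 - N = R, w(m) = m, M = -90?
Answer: -1/8908 ≈ -0.00011226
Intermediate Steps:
R = 8912 (R = -90*(-99) + 2 = 8910 + 2 = 8912)
N = -8908 (N = 4 - 1*8912 = 4 - 8912 = -8908)
1/N = 1/(-8908) = -1/8908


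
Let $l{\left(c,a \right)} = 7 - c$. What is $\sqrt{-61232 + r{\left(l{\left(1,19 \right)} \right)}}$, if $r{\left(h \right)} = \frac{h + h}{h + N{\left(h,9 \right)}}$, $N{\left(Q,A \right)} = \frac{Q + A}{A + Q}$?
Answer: $\frac{2 i \sqrt{750071}}{7} \approx 247.45 i$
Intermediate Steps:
$N{\left(Q,A \right)} = 1$ ($N{\left(Q,A \right)} = \frac{A + Q}{A + Q} = 1$)
$r{\left(h \right)} = \frac{2 h}{1 + h}$ ($r{\left(h \right)} = \frac{h + h}{h + 1} = \frac{2 h}{1 + h}$)
$\sqrt{-61232 + r{\left(l{\left(1,19 \right)} \right)}} = \sqrt{-61232 + \frac{2 \left(7 - 1\right)}{1 + \left(7 - 1\right)}} = \sqrt{-61232 + 2 \cdot 6 \frac{1}{1 + 6}} = \sqrt{-61232 + 2 \cdot 6 \cdot \frac{1}{7}} = \sqrt{-61232 + \frac{12}{7}} = \sqrt{- \frac{428612}{7}} = \frac{2 i \sqrt{750071}}{7}$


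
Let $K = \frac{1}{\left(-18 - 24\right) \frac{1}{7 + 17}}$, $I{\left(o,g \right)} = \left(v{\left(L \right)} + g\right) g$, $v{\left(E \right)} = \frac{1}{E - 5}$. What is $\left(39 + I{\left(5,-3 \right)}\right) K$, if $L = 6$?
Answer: $- \frac{180}{7} \approx -25.714$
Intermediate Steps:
$v{\left(E \right)} = \frac{1}{-5 + E}$
$I{\left(o,g \right)} = g \left(1 + g\right)$ ($I{\left(o,g \right)} = \left(\frac{1}{-5 + 6} + g\right) g = \left(1^{-1} + g\right) g = \left(1 + g\right) g = g \left(1 + g\right)$)
$K = - \frac{4}{7}$ ($K = \frac{1}{\left(-42\right) \frac{1}{24}} = \frac{1}{- \frac{7}{4}} = - \frac{4}{7} \approx -0.57143$)
$\left(39 + I{\left(5,-3 \right)}\right) K = \left(39 - 3 \left(1 - 3\right)\right) \left(- \frac{4}{7}\right) = \left(39 - -6\right) \left(- \frac{4}{7}\right) = \left(39 + 6\right) \left(- \frac{4}{7}\right) = 45 \left(- \frac{4}{7}\right) = - \frac{180}{7}$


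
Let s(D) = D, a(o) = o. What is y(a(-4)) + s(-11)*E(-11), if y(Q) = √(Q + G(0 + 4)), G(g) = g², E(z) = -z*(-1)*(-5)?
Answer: -605 + 2*√3 ≈ -601.54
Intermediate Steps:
E(z) = -5*z (E(z) = -(-z)*(-5) = -5*z)
y(Q) = √(16 + Q) (y(Q) = √(Q + (0 + 4)²) = √(Q + 4²) = √(Q + 16) = √(16 + Q))
y(a(-4)) + s(-11)*E(-11) = √(16 - 4) - (-55)*(-11) = √12 - 11*55 = 2*√3 - 605 = -605 + 2*√3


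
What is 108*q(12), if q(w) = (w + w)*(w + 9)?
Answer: 54432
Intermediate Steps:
q(w) = 2*w*(9 + w) (q(w) = (2*w)*(9 + w) = 2*w*(9 + w))
108*q(12) = 108*(2*12*(9 + 12)) = 108*(2*12*21) = 108*504 = 54432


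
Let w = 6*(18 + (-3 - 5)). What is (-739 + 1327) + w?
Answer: 648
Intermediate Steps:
w = 60 (w = 6*(18 - 8) = 6*10 = 60)
(-739 + 1327) + w = (-739 + 1327) + 60 = 588 + 60 = 648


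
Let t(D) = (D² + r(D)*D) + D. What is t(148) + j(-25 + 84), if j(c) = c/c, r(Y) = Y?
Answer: 43957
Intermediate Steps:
j(c) = 1
t(D) = D + 2*D² (t(D) = (D² + D*D) + D = (D² + D²) + D = 2*D² + D = D + 2*D²)
t(148) + j(-25 + 84) = 148*(1 + 2*148) + 1 = 148*(1 + 296) + 1 = 148*297 + 1 = 43956 + 1 = 43957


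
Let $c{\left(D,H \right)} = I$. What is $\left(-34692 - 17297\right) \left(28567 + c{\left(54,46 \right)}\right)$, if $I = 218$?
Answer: $-1496503365$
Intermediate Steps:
$c{\left(D,H \right)} = 218$
$\left(-34692 - 17297\right) \left(28567 + c{\left(54,46 \right)}\right) = \left(-34692 - 17297\right) \left(28567 + 218\right) = \left(-51989\right) 28785 = -1496503365$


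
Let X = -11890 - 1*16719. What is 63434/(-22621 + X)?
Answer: -31717/25615 ≈ -1.2382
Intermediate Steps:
X = -28609 (X = -11890 - 16719 = -28609)
63434/(-22621 + X) = 63434/(-22621 - 28609) = 63434/(-51230) = 63434*(-1/51230) = -31717/25615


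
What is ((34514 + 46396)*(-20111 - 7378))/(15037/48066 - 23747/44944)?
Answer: 2402375282032128480/232800187 ≈ 1.0319e+10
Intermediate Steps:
((34514 + 46396)*(-20111 - 7378))/(15037/48066 - 23747/44944) = (80910*(-27489))/(15037*(1/48066) - 23747*1/44944) = -2224134990/(15037/48066 - 23747/44944) = -2224134990/(-232800187/1080139152) = -2224134990*(-1080139152/232800187) = 2402375282032128480/232800187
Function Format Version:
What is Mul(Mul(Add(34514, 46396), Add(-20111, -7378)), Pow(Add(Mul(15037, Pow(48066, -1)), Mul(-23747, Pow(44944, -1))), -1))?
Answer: Rational(2402375282032128480, 232800187) ≈ 1.0319e+10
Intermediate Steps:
Mul(Mul(Add(34514, 46396), Add(-20111, -7378)), Pow(Add(Mul(15037, Pow(48066, -1)), Mul(-23747, Pow(44944, -1))), -1)) = Mul(Mul(80910, -27489), Pow(Add(Mul(15037, Rational(1, 48066)), Mul(-23747, Rational(1, 44944))), -1)) = Mul(-2224134990, Pow(Add(Rational(15037, 48066), Rational(-23747, 44944)), -1)) = Mul(-2224134990, Pow(Rational(-232800187, 1080139152), -1)) = Mul(-2224134990, Rational(-1080139152, 232800187)) = Rational(2402375282032128480, 232800187)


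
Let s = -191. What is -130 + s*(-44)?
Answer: 8274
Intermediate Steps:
-130 + s*(-44) = -130 - 191*(-44) = -130 + 8404 = 8274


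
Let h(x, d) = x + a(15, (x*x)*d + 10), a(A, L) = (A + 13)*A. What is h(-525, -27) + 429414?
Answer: 429309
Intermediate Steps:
a(A, L) = A*(13 + A) (a(A, L) = (13 + A)*A = A*(13 + A))
h(x, d) = 420 + x (h(x, d) = x + 15*(13 + 15) = x + 15*28 = x + 420 = 420 + x)
h(-525, -27) + 429414 = (420 - 525) + 429414 = -105 + 429414 = 429309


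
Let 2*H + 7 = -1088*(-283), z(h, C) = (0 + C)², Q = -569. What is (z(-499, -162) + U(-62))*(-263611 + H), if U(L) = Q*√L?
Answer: -2877982650 + 124795925*I*√62/2 ≈ -2.878e+9 + 4.9132e+8*I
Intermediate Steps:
z(h, C) = C²
U(L) = -569*√L
H = 307897/2 (H = -7/2 + (-1088*(-283))/2 = -7/2 + (½)*307904 = -7/2 + 153952 = 307897/2 ≈ 1.5395e+5)
(z(-499, -162) + U(-62))*(-263611 + H) = ((-162)² - 569*I*√62)*(-263611 + 307897/2) = (26244 - 569*I*√62)*(-219325/2) = -2877982650 + 124795925*I*√62/2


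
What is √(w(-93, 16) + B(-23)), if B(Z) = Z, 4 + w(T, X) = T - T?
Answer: 3*I*√3 ≈ 5.1962*I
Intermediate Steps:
w(T, X) = -4 (w(T, X) = -4 + (T - T) = -4 + 0 = -4)
√(w(-93, 16) + B(-23)) = √(-4 - 23) = √(-27) = 3*I*√3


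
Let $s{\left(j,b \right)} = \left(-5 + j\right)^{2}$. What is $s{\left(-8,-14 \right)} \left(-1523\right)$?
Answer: $-257387$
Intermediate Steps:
$s{\left(-8,-14 \right)} \left(-1523\right) = \left(-5 - 8\right)^{2} \left(-1523\right) = \left(-13\right)^{2} \left(-1523\right) = 169 \left(-1523\right) = -257387$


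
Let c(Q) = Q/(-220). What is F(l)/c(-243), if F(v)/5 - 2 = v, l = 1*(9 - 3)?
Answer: 8800/243 ≈ 36.214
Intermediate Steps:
c(Q) = -Q/220 (c(Q) = Q*(-1/220) = -Q/220)
l = 6 (l = 1*6 = 6)
F(v) = 10 + 5*v
F(l)/c(-243) = (10 + 5*6)/((-1/220*(-243))) = (10 + 30)/(243/220) = 40*(220/243) = 8800/243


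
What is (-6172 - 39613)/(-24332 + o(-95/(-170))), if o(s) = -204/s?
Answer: 869915/469244 ≈ 1.8539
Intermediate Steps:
(-6172 - 39613)/(-24332 + o(-95/(-170))) = (-6172 - 39613)/(-24332 - 204/((-95/(-170)))) = -45785/(-24332 - 204/((-95*(-1/170)))) = -45785/(-24332 - 204/19/34) = -45785/(-24332 - 204*34/19) = -45785/(-24332 - 6936/19) = -45785/(-469244/19) = -45785*(-19/469244) = 869915/469244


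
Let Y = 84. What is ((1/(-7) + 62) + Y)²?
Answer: 1042441/49 ≈ 21274.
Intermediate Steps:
((1/(-7) + 62) + Y)² = ((1/(-7) + 62) + 84)² = ((-⅐ + 62) + 84)² = (433/7 + 84)² = (1021/7)² = 1042441/49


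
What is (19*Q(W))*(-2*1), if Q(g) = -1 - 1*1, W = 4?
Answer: 76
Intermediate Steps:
Q(g) = -2 (Q(g) = -1 - 1 = -2)
(19*Q(W))*(-2*1) = (19*(-2))*(-2*1) = -38*(-2) = 76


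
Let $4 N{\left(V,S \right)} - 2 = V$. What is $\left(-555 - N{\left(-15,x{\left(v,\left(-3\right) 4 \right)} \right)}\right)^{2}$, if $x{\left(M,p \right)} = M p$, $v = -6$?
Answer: $\frac{4870849}{16} \approx 3.0443 \cdot 10^{5}$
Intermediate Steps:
$N{\left(V,S \right)} = \frac{1}{2} + \frac{V}{4}$
$\left(-555 - N{\left(-15,x{\left(v,\left(-3\right) 4 \right)} \right)}\right)^{2} = \left(-555 - \left(\frac{1}{2} + \frac{1}{4} \left(-15\right)\right)\right)^{2} = \left(-555 - \left(\frac{1}{2} - \frac{15}{4}\right)\right)^{2} = \left(-555 - - \frac{13}{4}\right)^{2} = \left(-555 + \frac{13}{4}\right)^{2} = \left(- \frac{2207}{4}\right)^{2} = \frac{4870849}{16}$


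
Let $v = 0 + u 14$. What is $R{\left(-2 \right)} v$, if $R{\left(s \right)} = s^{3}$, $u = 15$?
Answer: $-1680$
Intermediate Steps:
$v = 210$ ($v = 0 + 15 \cdot 14 = 0 + 210 = 210$)
$R{\left(-2 \right)} v = \left(-2\right)^{3} \cdot 210 = \left(-8\right) 210 = -1680$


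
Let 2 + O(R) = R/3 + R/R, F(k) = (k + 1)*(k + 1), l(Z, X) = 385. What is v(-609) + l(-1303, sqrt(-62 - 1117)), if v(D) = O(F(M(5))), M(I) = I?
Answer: 396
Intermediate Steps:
F(k) = (1 + k)**2 (F(k) = (1 + k)*(1 + k) = (1 + k)**2)
O(R) = -1 + R/3 (O(R) = -2 + (R/3 + R/R) = -2 + (R*(1/3) + 1) = -2 + (R/3 + 1) = -2 + (1 + R/3) = -1 + R/3)
v(D) = 11 (v(D) = -1 + (1 + 5)**2/3 = -1 + (1/3)*6**2 = -1 + (1/3)*36 = -1 + 12 = 11)
v(-609) + l(-1303, sqrt(-62 - 1117)) = 11 + 385 = 396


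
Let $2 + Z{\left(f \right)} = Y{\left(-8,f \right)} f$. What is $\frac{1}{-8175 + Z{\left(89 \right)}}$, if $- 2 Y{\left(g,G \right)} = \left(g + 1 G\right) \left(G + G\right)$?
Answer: $- \frac{1}{649778} \approx -1.539 \cdot 10^{-6}$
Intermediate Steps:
$Y{\left(g,G \right)} = - G \left(G + g\right)$ ($Y{\left(g,G \right)} = - \frac{\left(g + 1 G\right) \left(G + G\right)}{2} = - \frac{\left(g + G\right) 2 G}{2} = - \frac{\left(G + g\right) 2 G}{2} = - \frac{2 G \left(G + g\right)}{2} = - G \left(G + g\right)$)
$Z{\left(f \right)} = -2 - f^{2} \left(-8 + f\right)$ ($Z{\left(f \right)} = -2 + - f \left(f - 8\right) f = -2 + - f \left(-8 + f\right) f = -2 - f^{2} \left(-8 + f\right)$)
$\frac{1}{-8175 + Z{\left(89 \right)}} = \frac{1}{-8175 + \left(-2 + 89^{2} \left(8 - 89\right)\right)} = \frac{1}{-8175 + \left(-2 + 7921 \left(8 - 89\right)\right)} = \frac{1}{-8175 + \left(-2 + 7921 \left(-81\right)\right)} = \frac{1}{-8175 - 641603} = \frac{1}{-649778} = - \frac{1}{649778}$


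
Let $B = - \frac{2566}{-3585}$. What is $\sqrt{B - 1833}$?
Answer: $\frac{i \sqrt{23548929315}}{3585} \approx 42.805 i$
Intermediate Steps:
$B = \frac{2566}{3585}$ ($B = \left(-2566\right) \left(- \frac{1}{3585}\right) = \frac{2566}{3585} \approx 0.71576$)
$\sqrt{B - 1833} = \sqrt{\frac{2566}{3585} - 1833} = \sqrt{- \frac{6568739}{3585}} = \frac{i \sqrt{23548929315}}{3585}$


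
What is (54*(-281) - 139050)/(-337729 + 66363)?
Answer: 77112/135683 ≈ 0.56833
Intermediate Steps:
(54*(-281) - 139050)/(-337729 + 66363) = (-15174 - 139050)/(-271366) = -154224*(-1/271366) = 77112/135683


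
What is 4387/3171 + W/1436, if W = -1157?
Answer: 2630885/4553556 ≈ 0.57776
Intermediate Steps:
4387/3171 + W/1436 = 4387/3171 - 1157/1436 = 2630885/4553556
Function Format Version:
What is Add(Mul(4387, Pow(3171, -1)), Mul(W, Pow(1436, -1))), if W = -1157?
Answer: Rational(2630885, 4553556) ≈ 0.57776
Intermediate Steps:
Add(Mul(4387, Pow(3171, -1)), Mul(W, Pow(1436, -1))) = Add(Mul(4387, Pow(3171, -1)), Mul(-1157, Pow(1436, -1))) = Add(Mul(4387, Rational(1, 3171)), Mul(-1157, Rational(1, 1436))) = Add(Rational(4387, 3171), Rational(-1157, 1436)) = Rational(2630885, 4553556)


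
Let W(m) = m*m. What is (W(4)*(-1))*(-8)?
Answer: 128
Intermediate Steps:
W(m) = m**2
(W(4)*(-1))*(-8) = (4**2*(-1))*(-8) = (16*(-1))*(-8) = -16*(-8) = 128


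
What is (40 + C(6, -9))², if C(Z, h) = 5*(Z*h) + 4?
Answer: 51076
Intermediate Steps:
C(Z, h) = 4 + 5*Z*h (C(Z, h) = 5*Z*h + 4 = 4 + 5*Z*h)
(40 + C(6, -9))² = (40 + (4 + 5*6*(-9)))² = (40 + (4 - 270))² = (40 - 266)² = (-226)² = 51076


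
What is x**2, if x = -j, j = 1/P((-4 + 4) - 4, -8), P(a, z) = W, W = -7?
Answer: 1/49 ≈ 0.020408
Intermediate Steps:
P(a, z) = -7
j = -1/7 (j = 1/(-7) = -1/7 ≈ -0.14286)
x = 1/7 (x = -1*(-1/7) = 1/7 ≈ 0.14286)
x**2 = (1/7)**2 = 1/49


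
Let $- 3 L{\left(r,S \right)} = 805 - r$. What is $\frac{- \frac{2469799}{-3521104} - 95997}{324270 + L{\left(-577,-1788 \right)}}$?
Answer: $- \frac{1014038852667}{3420499016512} \approx -0.29646$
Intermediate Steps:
$L{\left(r,S \right)} = - \frac{805}{3} + \frac{r}{3}$ ($L{\left(r,S \right)} = - \frac{805 - r}{3} = - \frac{805}{3} + \frac{r}{3}$)
$\frac{- \frac{2469799}{-3521104} - 95997}{324270 + L{\left(-577,-1788 \right)}} = \frac{- \frac{2469799}{-3521104} - 95997}{324270 + \left(- \frac{805}{3} + \frac{1}{3} \left(-577\right)\right)} = \frac{\left(-2469799\right) \left(- \frac{1}{3521104}\right) - 95997}{324270 - \frac{1382}{3}} = \frac{\frac{2469799}{3521104} - 95997}{324270 - \frac{1382}{3}} = - \frac{338012950889}{3521104 \cdot \frac{971428}{3}} = \left(- \frac{338012950889}{3521104}\right) \frac{3}{971428} = - \frac{1014038852667}{3420499016512}$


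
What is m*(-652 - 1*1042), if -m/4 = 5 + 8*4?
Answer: 250712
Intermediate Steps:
m = -148 (m = -4*(5 + 8*4) = -4*(5 + 32) = -4*37 = -148)
m*(-652 - 1*1042) = -148*(-652 - 1*1042) = -148*(-652 - 1042) = -148*(-1694) = 250712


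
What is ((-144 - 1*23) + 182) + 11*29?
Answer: 334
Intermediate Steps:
((-144 - 1*23) + 182) + 11*29 = ((-144 - 23) + 182) + 319 = (-167 + 182) + 319 = 15 + 319 = 334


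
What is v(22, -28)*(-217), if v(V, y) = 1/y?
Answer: 31/4 ≈ 7.7500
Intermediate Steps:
v(22, -28)*(-217) = -217/(-28) = -1/28*(-217) = 31/4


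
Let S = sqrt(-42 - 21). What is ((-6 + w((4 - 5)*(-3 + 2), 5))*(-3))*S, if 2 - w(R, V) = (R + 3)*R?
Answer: 72*I*sqrt(7) ≈ 190.49*I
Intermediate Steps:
w(R, V) = 2 - R*(3 + R) (w(R, V) = 2 - (R + 3)*R = 2 - (3 + R)*R = 2 - R*(3 + R))
S = 3*I*sqrt(7) (S = sqrt(-63) = 3*I*sqrt(7) ≈ 7.9373*I)
((-6 + w((4 - 5)*(-3 + 2), 5))*(-3))*S = ((-6 + (2 - ((4 - 5)*(-3 + 2))**2 - 3*(4 - 5)*(-3 + 2)))*(-3))*(3*I*sqrt(7)) = ((-6 + (2 - (-1*(-1))**2 - (-3)*(-1)))*(-3))*(3*I*sqrt(7)) = ((-6 + (2 - 1*1**2 - 3*1))*(-3))*(3*I*sqrt(7)) = ((-6 + (2 - 1*1 - 3))*(-3))*(3*I*sqrt(7)) = ((-6 + (2 - 1 - 3))*(-3))*(3*I*sqrt(7)) = ((-6 - 2)*(-3))*(3*I*sqrt(7)) = (-8*(-3))*(3*I*sqrt(7)) = 24*(3*I*sqrt(7)) = 72*I*sqrt(7)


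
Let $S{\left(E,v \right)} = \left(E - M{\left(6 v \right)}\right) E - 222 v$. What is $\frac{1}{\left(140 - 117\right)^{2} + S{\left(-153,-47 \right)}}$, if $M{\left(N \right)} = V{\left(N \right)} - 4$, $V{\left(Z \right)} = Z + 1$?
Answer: $- \frac{1}{9233} \approx -0.00010831$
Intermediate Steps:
$V{\left(Z \right)} = 1 + Z$
$M{\left(N \right)} = -3 + N$ ($M{\left(N \right)} = \left(1 + N\right) - 4 = -3 + N$)
$S{\left(E,v \right)} = - 222 v + E \left(3 + E - 6 v\right)$ ($S{\left(E,v \right)} = \left(E - \left(-3 + 6 v\right)\right) E - 222 v = \left(3 + E - 6 v\right) E - 222 v = E \left(3 + E - 6 v\right) - 222 v = - 222 v + E \left(3 + E - 6 v\right)$)
$\frac{1}{\left(140 - 117\right)^{2} + S{\left(-153,-47 \right)}} = \frac{1}{\left(140 - 117\right)^{2} - \left(-10434 - 23409 - 459 \left(-1 + 2 \left(-47\right)\right)\right)} = \frac{1}{23^{2} + \left(23409 + 10434 - - 459 \left(-1 - 94\right)\right)} = \frac{1}{529 + \left(23409 + 10434 - \left(-459\right) \left(-95\right)\right)} = \frac{1}{529 + \left(23409 + 10434 - 43605\right)} = \frac{1}{529 - 9762} = \frac{1}{-9233} = - \frac{1}{9233}$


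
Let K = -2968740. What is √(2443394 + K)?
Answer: I*√525346 ≈ 724.81*I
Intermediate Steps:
√(2443394 + K) = √(2443394 - 2968740) = √(-525346) = I*√525346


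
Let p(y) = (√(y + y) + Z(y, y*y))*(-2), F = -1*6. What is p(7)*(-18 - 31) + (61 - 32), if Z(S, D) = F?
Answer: -559 + 98*√14 ≈ -192.32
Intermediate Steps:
F = -6
Z(S, D) = -6
p(y) = 12 - 2*√2*√y (p(y) = (√(y + y) - 6)*(-2) = (√(2*y) - 6)*(-2) = (√2*√y - 6)*(-2) = (-6 + √2*√y)*(-2) = 12 - 2*√2*√y)
p(7)*(-18 - 31) + (61 - 32) = (12 - 2*√2*√7)*(-18 - 31) + (61 - 32) = (12 - 2*√14)*(-49) + 29 = (-588 + 98*√14) + 29 = -559 + 98*√14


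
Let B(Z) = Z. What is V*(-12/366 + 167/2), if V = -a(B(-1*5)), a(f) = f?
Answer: 50915/122 ≈ 417.34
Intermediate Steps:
V = 5 (V = -(-1)*5 = -1*(-5) = 5)
V*(-12/366 + 167/2) = 5*(-12/366 + 167/2) = 5*(-12*1/366 + 167*(1/2)) = 5*(-2/61 + 167/2) = 5*(10183/122) = 50915/122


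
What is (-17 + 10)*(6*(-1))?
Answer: 42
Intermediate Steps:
(-17 + 10)*(6*(-1)) = -7*(-6) = 42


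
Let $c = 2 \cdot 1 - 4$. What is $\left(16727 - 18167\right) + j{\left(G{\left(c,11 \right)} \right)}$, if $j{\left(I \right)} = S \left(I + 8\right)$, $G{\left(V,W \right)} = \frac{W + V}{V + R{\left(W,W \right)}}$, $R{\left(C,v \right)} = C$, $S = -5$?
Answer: $-1485$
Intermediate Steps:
$c = -2$ ($c = 2 - 4 = -2$)
$G{\left(V,W \right)} = 1$ ($G{\left(V,W \right)} = \frac{W + V}{V + W} = \frac{V + W}{V + W} = 1$)
$j{\left(I \right)} = -40 - 5 I$ ($j{\left(I \right)} = - 5 \left(I + 8\right) = - 5 \left(8 + I\right) = -40 - 5 I$)
$\left(16727 - 18167\right) + j{\left(G{\left(c,11 \right)} \right)} = \left(16727 - 18167\right) - 45 = -1440 - 45 = -1485$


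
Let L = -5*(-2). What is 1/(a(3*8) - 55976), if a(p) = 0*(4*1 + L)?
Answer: -1/55976 ≈ -1.7865e-5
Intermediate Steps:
L = 10
a(p) = 0 (a(p) = 0*(4*1 + 10) = 0*(4 + 10) = 0*14 = 0)
1/(a(3*8) - 55976) = 1/(0 - 55976) = 1/(-55976) = -1/55976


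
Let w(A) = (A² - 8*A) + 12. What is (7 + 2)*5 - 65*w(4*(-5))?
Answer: -37135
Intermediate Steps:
w(A) = 12 + A² - 8*A
(7 + 2)*5 - 65*w(4*(-5)) = (7 + 2)*5 - 65*(12 + (4*(-5))² - 32*(-5)) = 9*5 - 65*(12 + (-20)² - 8*(-20)) = 45 - 65*(12 + 400 + 160) = 45 - 65*572 = 45 - 37180 = -37135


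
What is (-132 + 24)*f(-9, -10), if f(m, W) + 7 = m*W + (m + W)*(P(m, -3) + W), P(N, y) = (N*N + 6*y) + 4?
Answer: 108000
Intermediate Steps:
P(N, y) = 4 + N² + 6*y (P(N, y) = (N² + 6*y) + 4 = 4 + N² + 6*y)
f(m, W) = -7 + W*m + (W + m)*(-14 + W + m²) (f(m, W) = -7 + (m*W + (m + W)*((4 + m² + 6*(-3)) + W)) = -7 + (W*m + (W + m)*((4 + m² - 18) + W)) = -7 + (W*m + (W + m)*((-14 + m²) + W)) = -7 + (W*m + (W + m)*(-14 + W + m²)) = -7 + W*m + (W + m)*(-14 + W + m²))
(-132 + 24)*f(-9, -10) = (-132 + 24)*(-7 + (-10)² - 10*(-14 + (-9)²) - 9*(-14 + (-9)²) + 2*(-10)*(-9)) = -108*(-7 + 100 - 10*(-14 + 81) - 9*(-14 + 81) + 180) = -108*(-7 + 100 - 10*67 - 9*67 + 180) = -108*(-7 + 100 - 670 - 603 + 180) = -108*(-1000) = 108000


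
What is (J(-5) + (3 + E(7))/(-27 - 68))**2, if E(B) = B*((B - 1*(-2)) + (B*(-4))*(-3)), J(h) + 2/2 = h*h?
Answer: 2643876/9025 ≈ 292.95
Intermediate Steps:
J(h) = -1 + h**2 (J(h) = -1 + h*h = -1 + h**2)
E(B) = B*(2 + 13*B) (E(B) = B*((B + 2) - 4*B*(-3)) = B*((2 + B) + 12*B) = B*(2 + 13*B))
(J(-5) + (3 + E(7))/(-27 - 68))**2 = ((-1 + (-5)**2) + (3 + 7*(2 + 13*7))/(-27 - 68))**2 = ((-1 + 25) + (3 + 7*(2 + 91))/(-95))**2 = (24 + (3 + 7*93)*(-1/95))**2 = (24 + (3 + 651)*(-1/95))**2 = (24 + 654*(-1/95))**2 = (24 - 654/95)**2 = (1626/95)**2 = 2643876/9025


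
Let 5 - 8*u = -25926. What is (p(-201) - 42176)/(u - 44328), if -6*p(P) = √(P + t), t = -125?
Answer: 337408/328693 + 4*I*√326/986079 ≈ 1.0265 + 7.3241e-5*I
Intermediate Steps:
u = 25931/8 (u = 5/8 - ⅛*(-25926) = 5/8 + 12963/4 = 25931/8 ≈ 3241.4)
p(P) = -√(-125 + P)/6 (p(P) = -√(P - 125)/6 = -√(-125 + P)/6)
(p(-201) - 42176)/(u - 44328) = (-√(-125 - 201)/6 - 42176)/(25931/8 - 44328) = (-I*√326/6 - 42176)/(-328693/8) = (-I*√326/6 - 42176)*(-8/328693) = (-42176 - I*√326/6)*(-8/328693) = 337408/328693 + 4*I*√326/986079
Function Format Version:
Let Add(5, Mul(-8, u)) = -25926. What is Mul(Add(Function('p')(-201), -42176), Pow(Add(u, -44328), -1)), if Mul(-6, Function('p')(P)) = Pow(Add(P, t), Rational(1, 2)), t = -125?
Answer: Add(Rational(337408, 328693), Mul(Rational(4, 986079), I, Pow(326, Rational(1, 2)))) ≈ Add(1.0265, Mul(7.3241e-5, I))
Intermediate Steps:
u = Rational(25931, 8) (u = Add(Rational(5, 8), Mul(Rational(-1, 8), -25926)) = Add(Rational(5, 8), Rational(12963, 4)) = Rational(25931, 8) ≈ 3241.4)
Function('p')(P) = Mul(Rational(-1, 6), Pow(Add(-125, P), Rational(1, 2))) (Function('p')(P) = Mul(Rational(-1, 6), Pow(Add(P, -125), Rational(1, 2))) = Mul(Rational(-1, 6), Pow(Add(-125, P), Rational(1, 2))))
Mul(Add(Function('p')(-201), -42176), Pow(Add(u, -44328), -1)) = Mul(Add(Mul(Rational(-1, 6), Pow(Add(-125, -201), Rational(1, 2))), -42176), Pow(Add(Rational(25931, 8), -44328), -1)) = Mul(Add(Mul(Rational(-1, 6), Pow(-326, Rational(1, 2))), -42176), Pow(Rational(-328693, 8), -1)) = Mul(Add(Mul(Rational(-1, 6), Mul(I, Pow(326, Rational(1, 2)))), -42176), Rational(-8, 328693)) = Mul(Add(Mul(Rational(-1, 6), I, Pow(326, Rational(1, 2))), -42176), Rational(-8, 328693)) = Mul(Add(-42176, Mul(Rational(-1, 6), I, Pow(326, Rational(1, 2)))), Rational(-8, 328693)) = Add(Rational(337408, 328693), Mul(Rational(4, 986079), I, Pow(326, Rational(1, 2))))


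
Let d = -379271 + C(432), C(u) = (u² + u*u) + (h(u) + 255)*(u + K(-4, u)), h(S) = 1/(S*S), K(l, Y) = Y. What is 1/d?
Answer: 216/46288153 ≈ 4.6664e-6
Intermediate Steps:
h(S) = S⁻²
C(u) = 2*u² + 2*u*(255 + u⁻²) (C(u) = (u² + u*u) + (u⁻² + 255)*(u + u) = (u² + u²) + (255 + u⁻²)*(2*u) = 2*u² + 2*u*(255 + u⁻²))
d = 46288153/216 (d = -379271 + 2*(1 + 432²*(255 + 432))/432 = -379271 + 2*(1/432)*(1 + 186624*687) = -379271 + 2*(1/432)*(1 + 128210688) = -379271 + 2*(1/432)*128210689 = -379271 + 128210689/216 = 46288153/216 ≈ 2.1430e+5)
1/d = 1/(46288153/216) = 216/46288153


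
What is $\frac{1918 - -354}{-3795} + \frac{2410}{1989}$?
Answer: $\frac{1542314}{2516085} \approx 0.61298$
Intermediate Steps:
$\frac{1918 - -354}{-3795} + \frac{2410}{1989} = \left(1918 + 354\right) \left(- \frac{1}{3795}\right) + 2410 \cdot \frac{1}{1989} = 2272 \left(- \frac{1}{3795}\right) + \frac{2410}{1989} = - \frac{2272}{3795} + \frac{2410}{1989} = \frac{1542314}{2516085}$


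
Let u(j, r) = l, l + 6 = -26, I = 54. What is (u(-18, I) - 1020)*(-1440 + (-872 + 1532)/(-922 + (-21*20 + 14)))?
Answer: 125778435/83 ≈ 1.5154e+6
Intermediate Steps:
l = -32 (l = -6 - 26 = -32)
u(j, r) = -32
(u(-18, I) - 1020)*(-1440 + (-872 + 1532)/(-922 + (-21*20 + 14))) = (-32 - 1020)*(-1440 + (-872 + 1532)/(-922 + (-21*20 + 14))) = -1052*(-1440 + 660/(-922 + (-420 + 14))) = -1052*(-1440 + 660/(-922 - 406)) = -1052*(-1440 + 660/(-1328)) = -1052*(-1440 + 660*(-1/1328)) = -1052*(-1440 - 165/332) = -1052*(-478245/332) = 125778435/83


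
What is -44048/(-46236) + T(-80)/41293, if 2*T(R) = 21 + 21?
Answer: 64994465/68186541 ≈ 0.95319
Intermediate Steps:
T(R) = 21 (T(R) = (21 + 21)/2 = (1/2)*42 = 21)
-44048/(-46236) + T(-80)/41293 = -44048/(-46236) + 21/41293 = -44048*(-1/46236) + 21*(1/41293) = 11012/11559 + 3/5899 = 64994465/68186541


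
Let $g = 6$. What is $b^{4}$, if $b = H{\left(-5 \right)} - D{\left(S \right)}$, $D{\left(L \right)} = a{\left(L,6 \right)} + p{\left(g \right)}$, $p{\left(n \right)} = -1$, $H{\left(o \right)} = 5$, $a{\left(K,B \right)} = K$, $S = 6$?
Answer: $0$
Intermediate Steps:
$D{\left(L \right)} = -1 + L$ ($D{\left(L \right)} = L - 1 = -1 + L$)
$b = 0$ ($b = 5 - \left(-1 + 6\right) = 5 - 5 = 0$)
$b^{4} = 0^{4} = 0$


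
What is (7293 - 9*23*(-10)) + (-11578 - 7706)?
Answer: -9921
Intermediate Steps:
(7293 - 9*23*(-10)) + (-11578 - 7706) = (7293 - 207*(-10)) - 19284 = (7293 + 2070) - 19284 = 9363 - 19284 = -9921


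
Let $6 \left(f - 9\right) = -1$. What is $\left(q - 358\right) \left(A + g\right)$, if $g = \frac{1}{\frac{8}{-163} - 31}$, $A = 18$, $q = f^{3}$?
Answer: $\frac{6506308315}{1093176} \approx 5951.8$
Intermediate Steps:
$f = \frac{53}{6}$ ($f = 9 + \frac{1}{6} \left(-1\right) = 9 - \frac{1}{6} = \frac{53}{6} \approx 8.8333$)
$q = \frac{148877}{216}$ ($q = \left(\frac{53}{6}\right)^{3} = \frac{148877}{216} \approx 689.25$)
$g = - \frac{163}{5061}$ ($g = \frac{1}{8 \left(- \frac{1}{163}\right) - 31} = \frac{1}{- \frac{8}{163} - 31} = \frac{1}{- \frac{5061}{163}} = - \frac{163}{5061} \approx -0.032207$)
$\left(q - 358\right) \left(A + g\right) = \left(\frac{148877}{216} - 358\right) \left(18 - \frac{163}{5061}\right) = \frac{71549}{216} \cdot \frac{90935}{5061} = \frac{6506308315}{1093176}$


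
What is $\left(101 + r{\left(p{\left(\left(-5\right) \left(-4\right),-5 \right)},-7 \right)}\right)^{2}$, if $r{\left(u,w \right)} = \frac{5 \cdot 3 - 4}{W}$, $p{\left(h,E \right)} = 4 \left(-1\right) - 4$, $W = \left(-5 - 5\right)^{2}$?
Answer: $\frac{102232321}{10000} \approx 10223.0$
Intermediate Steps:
$W = 100$ ($W = \left(-10\right)^{2} = 100$)
$p{\left(h,E \right)} = -8$ ($p{\left(h,E \right)} = -4 - 4 = -8$)
$r{\left(u,w \right)} = \frac{11}{100}$ ($r{\left(u,w \right)} = \frac{5 \cdot 3 - 4}{100} = \left(15 - 4\right) \frac{1}{100} = 11 \cdot \frac{1}{100} = \frac{11}{100}$)
$\left(101 + r{\left(p{\left(\left(-5\right) \left(-4\right),-5 \right)},-7 \right)}\right)^{2} = \left(101 + \frac{11}{100}\right)^{2} = \left(\frac{10111}{100}\right)^{2} = \frac{102232321}{10000}$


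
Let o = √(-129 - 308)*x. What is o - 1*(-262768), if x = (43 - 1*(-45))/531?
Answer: 262768 + 88*I*√437/531 ≈ 2.6277e+5 + 3.4644*I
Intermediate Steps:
x = 88/531 (x = (43 + 45)*(1/531) = 88*(1/531) = 88/531 ≈ 0.16572)
o = 88*I*√437/531 (o = √(-129 - 308)*(88/531) = √(-437)*(88/531) = (I*√437)*(88/531) = 88*I*√437/531 ≈ 3.4644*I)
o - 1*(-262768) = 88*I*√437/531 - 1*(-262768) = 88*I*√437/531 + 262768 = 262768 + 88*I*√437/531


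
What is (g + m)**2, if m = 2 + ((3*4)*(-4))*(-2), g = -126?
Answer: 784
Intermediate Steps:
m = 98 (m = 2 + (12*(-4))*(-2) = 2 - 48*(-2) = 2 + 96 = 98)
(g + m)**2 = (-126 + 98)**2 = (-28)**2 = 784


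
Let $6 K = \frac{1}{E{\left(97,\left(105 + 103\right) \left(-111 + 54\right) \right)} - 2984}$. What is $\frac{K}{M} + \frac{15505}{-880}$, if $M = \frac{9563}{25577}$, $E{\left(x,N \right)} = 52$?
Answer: $- \frac{65211606431}{3701110512} \approx -17.619$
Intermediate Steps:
$K = - \frac{1}{17592}$ ($K = \frac{1}{6 \left(52 - 2984\right)} = \frac{1}{6 \left(-2932\right)} = \frac{1}{6} \left(- \frac{1}{2932}\right) = - \frac{1}{17592} \approx -5.6844 \cdot 10^{-5}$)
$M = \frac{9563}{25577}$ ($M = 9563 \cdot \frac{1}{25577} = \frac{9563}{25577} \approx 0.37389$)
$\frac{K}{M} + \frac{15505}{-880} = - \frac{1}{17592 \cdot \frac{9563}{25577}} + \frac{15505}{-880} = \left(- \frac{1}{17592}\right) \frac{25577}{9563} + 15505 \left(- \frac{1}{880}\right) = - \frac{25577}{168232296} - \frac{3101}{176} = - \frac{65211606431}{3701110512}$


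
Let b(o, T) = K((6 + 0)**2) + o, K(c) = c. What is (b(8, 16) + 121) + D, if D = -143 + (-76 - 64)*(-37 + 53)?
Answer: -2218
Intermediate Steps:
D = -2383 (D = -143 - 140*16 = -143 - 2240 = -2383)
b(o, T) = 36 + o (b(o, T) = (6 + 0)**2 + o = 6**2 + o = 36 + o)
(b(8, 16) + 121) + D = ((36 + 8) + 121) - 2383 = (44 + 121) - 2383 = 165 - 2383 = -2218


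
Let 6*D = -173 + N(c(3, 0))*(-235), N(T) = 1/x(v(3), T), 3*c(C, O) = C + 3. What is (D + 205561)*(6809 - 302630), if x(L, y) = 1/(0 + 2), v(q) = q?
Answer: -121555116861/2 ≈ -6.0778e+10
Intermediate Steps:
x(L, y) = ½ (x(L, y) = 1/2 = ½)
c(C, O) = 1 + C/3 (c(C, O) = (C + 3)/3 = (3 + C)/3 = 1 + C/3)
N(T) = 2 (N(T) = 1/(½) = 2)
D = -643/6 (D = (-173 + 2*(-235))/6 = (-173 - 470)/6 = (⅙)*(-643) = -643/6 ≈ -107.17)
(D + 205561)*(6809 - 302630) = (-643/6 + 205561)*(6809 - 302630) = (1232723/6)*(-295821) = -121555116861/2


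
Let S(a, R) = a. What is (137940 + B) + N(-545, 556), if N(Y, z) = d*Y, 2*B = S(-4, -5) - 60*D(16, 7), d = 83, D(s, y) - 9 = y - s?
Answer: 92703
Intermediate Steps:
D(s, y) = 9 + y - s (D(s, y) = 9 + (y - s) = 9 + y - s)
B = -2 (B = (-4 - 60*(9 + 7 - 1*16))/2 = (-4 - 60*(9 + 7 - 16))/2 = (-4 - 60*0)/2 = (-4 + 0)/2 = (½)*(-4) = -2)
N(Y, z) = 83*Y
(137940 + B) + N(-545, 556) = (137940 - 2) + 83*(-545) = 137938 - 45235 = 92703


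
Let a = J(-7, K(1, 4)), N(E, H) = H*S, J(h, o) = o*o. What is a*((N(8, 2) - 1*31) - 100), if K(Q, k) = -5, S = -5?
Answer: -3525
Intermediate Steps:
J(h, o) = o²
N(E, H) = -5*H (N(E, H) = H*(-5) = -5*H)
a = 25 (a = (-5)² = 25)
a*((N(8, 2) - 1*31) - 100) = 25*((-5*2 - 1*31) - 100) = 25*((-10 - 31) - 100) = 25*(-41 - 100) = 25*(-141) = -3525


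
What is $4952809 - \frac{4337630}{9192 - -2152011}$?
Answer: $\frac{973092848327}{196473} \approx 4.9528 \cdot 10^{6}$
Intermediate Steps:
$4952809 - \frac{4337630}{9192 - -2152011} = 4952809 - \frac{4337630}{9192 + 2152011} = 4952809 - \frac{4337630}{2161203} = 4952809 - \frac{394330}{196473} = \frac{973092848327}{196473}$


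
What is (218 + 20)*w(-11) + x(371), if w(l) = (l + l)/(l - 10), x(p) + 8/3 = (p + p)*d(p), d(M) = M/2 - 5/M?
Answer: 413633/3 ≈ 1.3788e+5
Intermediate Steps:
d(M) = M/2 - 5/M (d(M) = M*(½) - 5/M = M/2 - 5/M)
x(p) = -8/3 + 2*p*(p/2 - 5/p) (x(p) = -8/3 + (p + p)*(p/2 - 5/p) = -8/3 + (2*p)*(p/2 - 5/p) = -8/3 + 2*p*(p/2 - 5/p))
w(l) = 2*l/(-10 + l) (w(l) = (2*l)/(-10 + l) = 2*l/(-10 + l))
(218 + 20)*w(-11) + x(371) = (218 + 20)*(2*(-11)/(-10 - 11)) + (-38/3 + 371²) = 238*(2*(-11)/(-21)) + (-38/3 + 137641) = 238*(2*(-11)*(-1/21)) + 412885/3 = 238*(22/21) + 412885/3 = 748/3 + 412885/3 = 413633/3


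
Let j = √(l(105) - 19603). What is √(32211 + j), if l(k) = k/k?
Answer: 3*√(3579 + 11*I*√2) ≈ 179.47 + 0.39005*I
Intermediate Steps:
l(k) = 1
j = 99*I*√2 (j = √(1 - 19603) = √(-19602) = 99*I*√2 ≈ 140.01*I)
√(32211 + j) = √(32211 + 99*I*√2)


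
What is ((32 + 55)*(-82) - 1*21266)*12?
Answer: -340800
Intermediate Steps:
((32 + 55)*(-82) - 1*21266)*12 = (87*(-82) - 21266)*12 = (-7134 - 21266)*12 = -28400*12 = -340800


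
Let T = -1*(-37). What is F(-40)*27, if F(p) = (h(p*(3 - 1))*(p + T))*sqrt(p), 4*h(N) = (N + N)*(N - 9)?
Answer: -576720*I*sqrt(10) ≈ -1.8237e+6*I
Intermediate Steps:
T = 37
h(N) = N*(-9 + N)/2 (h(N) = ((N + N)*(N - 9))/4 = ((2*N)*(-9 + N))/4 = (2*N*(-9 + N))/4 = N*(-9 + N)/2)
F(p) = p**(3/2)*(-9 + 2*p)*(37 + p) (F(p) = (((p*(3 - 1))*(-9 + p*(3 - 1))/2)*(p + 37))*sqrt(p) = (((p*2)*(-9 + p*2)/2)*(37 + p))*sqrt(p) = (((2*p)*(-9 + 2*p)/2)*(37 + p))*sqrt(p) = ((p*(-9 + 2*p))*(37 + p))*sqrt(p) = (p*(-9 + 2*p)*(37 + p))*sqrt(p) = p**(3/2)*(-9 + 2*p)*(37 + p))
F(-40)*27 = ((-40)**(3/2)*(-9 + 2*(-40))*(37 - 40))*27 = (-80*I*sqrt(10)*(-9 - 80)*(-3))*27 = (-80*I*sqrt(10)*(-89)*(-3))*27 = -21360*I*sqrt(10)*27 = -576720*I*sqrt(10)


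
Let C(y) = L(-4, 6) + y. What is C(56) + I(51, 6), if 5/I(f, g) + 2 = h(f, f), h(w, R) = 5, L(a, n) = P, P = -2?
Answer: 167/3 ≈ 55.667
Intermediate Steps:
L(a, n) = -2
I(f, g) = 5/3 (I(f, g) = 5/(-2 + 5) = 5/3)
C(y) = -2 + y
C(56) + I(51, 6) = (-2 + 56) + 5/3 = 54 + 5/3 = 167/3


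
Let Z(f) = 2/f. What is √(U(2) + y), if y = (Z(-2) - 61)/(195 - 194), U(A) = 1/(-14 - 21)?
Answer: I*√75985/35 ≈ 7.8758*I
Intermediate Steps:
U(A) = -1/35 (U(A) = 1/(-35) = -1/35)
y = -62 (y = (2/(-2) - 61)/(195 - 194) = (2*(-½) - 61)/1 = (-1 - 61)*1 = -62*1 = -62)
√(U(2) + y) = √(-1/35 - 62) = √(-2171/35) = I*√75985/35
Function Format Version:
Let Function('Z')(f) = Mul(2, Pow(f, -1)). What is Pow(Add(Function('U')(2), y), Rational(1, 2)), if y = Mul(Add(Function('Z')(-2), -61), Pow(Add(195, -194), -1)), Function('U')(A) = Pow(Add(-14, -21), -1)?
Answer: Mul(Rational(1, 35), I, Pow(75985, Rational(1, 2))) ≈ Mul(7.8758, I)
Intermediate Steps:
Function('U')(A) = Rational(-1, 35) (Function('U')(A) = Pow(-35, -1) = Rational(-1, 35))
y = -62 (y = Mul(Add(Mul(2, Pow(-2, -1)), -61), Pow(Add(195, -194), -1)) = Mul(Add(Mul(2, Rational(-1, 2)), -61), Pow(1, -1)) = Mul(Add(-1, -61), 1) = Mul(-62, 1) = -62)
Pow(Add(Function('U')(2), y), Rational(1, 2)) = Pow(Add(Rational(-1, 35), -62), Rational(1, 2)) = Pow(Rational(-2171, 35), Rational(1, 2)) = Mul(Rational(1, 35), I, Pow(75985, Rational(1, 2)))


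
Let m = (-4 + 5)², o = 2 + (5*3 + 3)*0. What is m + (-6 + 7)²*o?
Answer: 3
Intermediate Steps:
o = 2 (o = 2 + (15 + 3)*0 = 2 + 18*0 = 2 + 0 = 2)
m = 1 (m = 1² = 1)
m + (-6 + 7)²*o = 1 + (-6 + 7)²*2 = 1 + 1²*2 = 1 + 1*2 = 1 + 2 = 3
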